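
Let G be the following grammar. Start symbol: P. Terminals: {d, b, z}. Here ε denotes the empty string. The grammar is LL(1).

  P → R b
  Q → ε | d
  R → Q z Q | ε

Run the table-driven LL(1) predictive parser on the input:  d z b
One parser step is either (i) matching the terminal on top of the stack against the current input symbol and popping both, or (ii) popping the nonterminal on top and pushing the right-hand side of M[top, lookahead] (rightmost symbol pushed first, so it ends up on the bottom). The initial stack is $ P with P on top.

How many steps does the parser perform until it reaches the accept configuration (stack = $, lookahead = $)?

7

     Stack      Input    Action
  1  $ P        d z b $  expand P → R b
  2  $ b R      d z b $  expand R → Q z Q
  3  $ b Q z Q  d z b $  expand Q → d
  4  $ b Q z d  d z b $  match d
  5  $ b Q z    z b $    match z
  6  $ b Q      b $      expand Q → ε
  7  $ b        b $      match b
Accept reached after 7 steps.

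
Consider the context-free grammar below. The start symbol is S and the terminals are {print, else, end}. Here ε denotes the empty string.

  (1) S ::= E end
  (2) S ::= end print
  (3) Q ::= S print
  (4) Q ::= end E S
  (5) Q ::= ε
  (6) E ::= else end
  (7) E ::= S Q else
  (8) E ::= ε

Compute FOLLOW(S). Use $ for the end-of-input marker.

{$, else, end, print}

FIRST(S): from S::=E end we get {else, end}; from S::=end print we get {end}. So FIRST(S) = {else, end}.
FIRST(Q): from Q::=S print we get {else, end}; from Q::=end E S we get {end}; from Q::=ε we get {ε}. So FIRST(Q) = {ε, else, end}.
FIRST(E): from E::=else end we get {else}; from E::=S Q else we get {else, end}; from E::=ε we get {ε}. So FIRST(E) = {ε, else, end}.
FOLLOW(S) includes $ since S is the start symbol.
FOLLOW(Q): in E::=S Q else, Q is followed by else with FIRST {else}. Thus FOLLOW(Q) = {else}.
FOLLOW(S): in Q::=S print, S is followed by print with FIRST {print}; in Q::=end E S, the suffix after S is empty, so FOLLOW(S) ⊇ FOLLOW(Q) = {else}; in E::=S Q else, S is followed by Q else with FIRST {else, end}. Thus FOLLOW(S) = {$, else, end, print}.
FOLLOW(E): in S::=E end, E is followed by end with FIRST {end}; in Q::=end E S, E is followed by S with FIRST {else, end}. Thus FOLLOW(E) = {else, end}.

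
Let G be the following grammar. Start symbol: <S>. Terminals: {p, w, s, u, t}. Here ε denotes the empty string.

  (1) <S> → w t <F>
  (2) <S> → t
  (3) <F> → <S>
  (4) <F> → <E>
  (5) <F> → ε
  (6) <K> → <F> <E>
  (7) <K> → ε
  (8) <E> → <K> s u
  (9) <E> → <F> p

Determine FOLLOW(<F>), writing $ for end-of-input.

{$, p, s, t, w}

FIRST(<S>) = {t, w}
FIRST(<F>) = {ε, p, s, t, w}  (via <S>, <E>)
FIRST(<K>) = {ε, p, s, t, w}  (via <F> <E>)
FIRST(<E>) = {p, s, t, w}  (via <K> s u, <F> p)
FOLLOW(<S>) includes $ since <S> is the start symbol.
FOLLOW(<K>): in <E>→<K> s u, <K> is followed by s u with FIRST {s}. Thus FOLLOW(<K>) = {s}.
FOLLOW(<S>): in <F>→<S>, the suffix after <S> is empty, so FOLLOW(<S>) ⊇ FOLLOW(<F>) = {$, p, s, t, w}. Thus FOLLOW(<S>) = {$, p, s, t, w}.
FOLLOW(<F>): in <S>→w t <F>, the suffix after <F> is empty, so FOLLOW(<F>) ⊇ FOLLOW(<S>) = {$, p, s, t, w}; in <K>→<F> <E>, <F> is followed by <E> with FIRST {p, s, t, w}; in <E>→<F> p, <F> is followed by p with FIRST {p}. Thus FOLLOW(<F>) = {$, p, s, t, w}.
FOLLOW(<E>): in <F>→<E>, the suffix after <E> is empty, so FOLLOW(<E>) ⊇ FOLLOW(<F>) = {$, p, s, t, w}; in <K>→<F> <E>, the suffix after <E> is empty, so FOLLOW(<E>) ⊇ FOLLOW(<K>) = {s}. Thus FOLLOW(<E>) = {$, p, s, t, w}.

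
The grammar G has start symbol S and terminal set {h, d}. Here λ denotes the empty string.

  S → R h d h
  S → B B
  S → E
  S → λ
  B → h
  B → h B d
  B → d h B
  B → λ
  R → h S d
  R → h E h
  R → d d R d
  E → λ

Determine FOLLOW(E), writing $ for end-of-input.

FIRST(B): from B→h we get {h}; from B→h B d we get {h}; from B→d h B we get {d}; from B→λ we get {λ}. So FIRST(B) = {λ, d, h}.
FIRST(R): from R→h S d we get {h}; from R→h E h we get {h}; from R→d d R d we get {d}. So FIRST(R) = {d, h}.
FIRST(E): from E→λ we get {λ}. So FIRST(E) = {λ}.
FIRST(S): from S→R h d h we get {d, h}; from S→B B we get {λ, d, h}; from S→E we get {λ}; from S→λ we get {λ}. So FIRST(S) = {λ, d, h}.
FOLLOW(S) includes $ since S is the start symbol.
FOLLOW(S): in R→h S d, S is followed by d with FIRST {d}. Thus FOLLOW(S) = {$, d}.
FOLLOW(B): in S→B B (occurrence 1), B is followed by B with FIRST {λ, d, h}; in S→B B (occurrence 1), the suffix after B is nullable, so FOLLOW(B) ⊇ FOLLOW(S) = {$, d}; in S→B B (occurrence 2), the suffix after B is empty, so FOLLOW(B) ⊇ FOLLOW(S) = {$, d}; in B→h B d, B is followed by d with FIRST {d}; in B→d h B, the suffix after B is empty (adds nothing new). Thus FOLLOW(B) = {$, d, h}.
FOLLOW(R): in S→R h d h, R is followed by h d h with FIRST {h}; in R→d d R d, R is followed by d with FIRST {d}. Thus FOLLOW(R) = {d, h}.
FOLLOW(E): in S→E, the suffix after E is empty, so FOLLOW(E) ⊇ FOLLOW(S) = {$, d}; in R→h E h, E is followed by h with FIRST {h}. Thus FOLLOW(E) = {$, d, h}.

{$, d, h}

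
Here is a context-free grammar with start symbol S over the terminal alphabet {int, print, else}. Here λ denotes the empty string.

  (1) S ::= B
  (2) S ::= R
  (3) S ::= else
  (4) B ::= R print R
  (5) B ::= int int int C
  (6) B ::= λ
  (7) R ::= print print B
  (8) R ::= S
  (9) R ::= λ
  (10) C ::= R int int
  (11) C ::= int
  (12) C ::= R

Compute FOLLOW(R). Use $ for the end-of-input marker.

{$, int, print}

FIRST(S): from S::=B we get {λ, else, int, print}; from S::=R we get {λ, else, int, print}; from S::=else we get {else}. So FIRST(S) = {λ, else, int, print}.
FIRST(R): from R::=print print B we get {print}; from R::=S we get {λ, else, int, print}; from R::=λ we get {λ}. So FIRST(R) = {λ, else, int, print}.
FIRST(B): from B::=R print R we get {else, int, print}; from B::=int int int C we get {int}; from B::=λ we get {λ}. So FIRST(B) = {λ, else, int, print}.
FIRST(C): from C::=R int int we get {else, int, print}; from C::=int we get {int}; from C::=R we get {λ, else, int, print}. So FIRST(C) = {λ, else, int, print}.
FOLLOW(S) includes $ since S is the start symbol.
FOLLOW(S): in R::=S, the suffix after S is empty, so FOLLOW(S) ⊇ FOLLOW(R) = {$, int, print}. Thus FOLLOW(S) = {$, int, print}.
FOLLOW(B): in S::=B, the suffix after B is empty, so FOLLOW(B) ⊇ FOLLOW(S) = {$, int, print}; in R::=print print B, the suffix after B is empty, so FOLLOW(B) ⊇ FOLLOW(R) = {$, int, print}. Thus FOLLOW(B) = {$, int, print}.
FOLLOW(C): in B::=int int int C, the suffix after C is empty, so FOLLOW(C) ⊇ FOLLOW(B) = {$, int, print}. Thus FOLLOW(C) = {$, int, print}.
FOLLOW(R): in S::=R, the suffix after R is empty, so FOLLOW(R) ⊇ FOLLOW(S) = {$, int, print}; in B::=R print R (occurrence 1), R is followed by print R with FIRST {print}; in B::=R print R (occurrence 2), the suffix after R is empty, so FOLLOW(R) ⊇ FOLLOW(B) = {$, int, print}; in C::=R int int, R is followed by int int with FIRST {int}; in C::=R, the suffix after R is empty, so FOLLOW(R) ⊇ FOLLOW(C) = {$, int, print}. Thus FOLLOW(R) = {$, int, print}.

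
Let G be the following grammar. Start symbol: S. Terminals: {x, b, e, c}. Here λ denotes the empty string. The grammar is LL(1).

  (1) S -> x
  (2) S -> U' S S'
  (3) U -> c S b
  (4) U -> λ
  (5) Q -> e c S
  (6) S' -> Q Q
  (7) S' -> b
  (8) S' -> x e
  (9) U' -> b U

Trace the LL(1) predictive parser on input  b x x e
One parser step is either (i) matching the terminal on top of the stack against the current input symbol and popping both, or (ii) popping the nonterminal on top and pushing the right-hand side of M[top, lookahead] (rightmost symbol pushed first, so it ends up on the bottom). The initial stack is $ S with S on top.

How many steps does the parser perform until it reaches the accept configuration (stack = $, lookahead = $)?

9

step 1: stack=$ S  input=b x x e $  — expand S -> U' S S'
step 2: stack=$ S' S U'  input=b x x e $  — expand U' -> b U
step 3: stack=$ S' S U b  input=b x x e $  — match b
step 4: stack=$ S' S U  input=x x e $  — expand U -> λ
step 5: stack=$ S' S  input=x x e $  — expand S -> x
step 6: stack=$ S' x  input=x x e $  — match x
step 7: stack=$ S'  input=x e $  — expand S' -> x e
step 8: stack=$ e x  input=x e $  — match x
step 9: stack=$ e  input=e $  — match e
Accept reached after 9 steps.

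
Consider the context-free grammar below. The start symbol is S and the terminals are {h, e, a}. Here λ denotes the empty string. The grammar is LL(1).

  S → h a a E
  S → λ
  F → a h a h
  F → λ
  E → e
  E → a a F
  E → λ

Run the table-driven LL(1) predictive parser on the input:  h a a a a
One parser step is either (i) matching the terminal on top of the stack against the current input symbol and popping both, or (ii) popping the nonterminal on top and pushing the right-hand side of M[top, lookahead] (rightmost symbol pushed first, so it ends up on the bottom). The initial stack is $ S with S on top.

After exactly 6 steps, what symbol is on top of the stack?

     Stack      Input        Action
  1  $ S        h a a a a $  expand S → h a a E
  2  $ E a a h  h a a a a $  match h
  3  $ E a a    a a a a $    match a
  4  $ E a      a a a $      match a
  5  $ E        a a $        expand E → a a F
  6  $ F a a    a a $        match a
Stack after step 6: $ F a (top = a).

a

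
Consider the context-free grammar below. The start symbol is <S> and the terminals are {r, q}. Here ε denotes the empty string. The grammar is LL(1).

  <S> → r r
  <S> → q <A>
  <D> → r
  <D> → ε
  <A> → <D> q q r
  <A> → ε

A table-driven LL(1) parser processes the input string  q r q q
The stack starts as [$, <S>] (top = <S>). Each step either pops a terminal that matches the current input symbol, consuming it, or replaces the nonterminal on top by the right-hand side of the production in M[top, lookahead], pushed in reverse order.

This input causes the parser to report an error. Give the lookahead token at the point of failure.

     Stack        Input      Action
  1  $ <S>        q r q q $  expand <S> → q <A>
  2  $ <A> q      q r q q $  match q
  3  $ <A>        r q q $    expand <A> → <D> q q r
  4  $ r q q <D>  r q q $    expand <D> → r
  5  $ r q q r    r q q $    match r
  6  $ r q q      q q $      match q
  7  $ r q        q $        match q
  8  $ r          $          error: top is terminal r but lookahead is $

$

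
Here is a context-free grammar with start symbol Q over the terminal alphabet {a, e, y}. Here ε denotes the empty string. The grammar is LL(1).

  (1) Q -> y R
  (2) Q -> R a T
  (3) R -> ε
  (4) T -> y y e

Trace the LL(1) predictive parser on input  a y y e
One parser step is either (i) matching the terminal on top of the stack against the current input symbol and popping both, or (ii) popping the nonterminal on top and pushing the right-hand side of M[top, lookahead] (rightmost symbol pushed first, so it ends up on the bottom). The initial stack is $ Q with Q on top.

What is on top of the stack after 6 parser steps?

step 1: stack=$ Q  input=a y y e $  — expand Q -> R a T
step 2: stack=$ T a R  input=a y y e $  — expand R -> ε
step 3: stack=$ T a  input=a y y e $  — match a
step 4: stack=$ T  input=y y e $  — expand T -> y y e
step 5: stack=$ e y y  input=y y e $  — match y
step 6: stack=$ e y  input=y e $  — match y
Stack after step 6: $ e (top = e).

e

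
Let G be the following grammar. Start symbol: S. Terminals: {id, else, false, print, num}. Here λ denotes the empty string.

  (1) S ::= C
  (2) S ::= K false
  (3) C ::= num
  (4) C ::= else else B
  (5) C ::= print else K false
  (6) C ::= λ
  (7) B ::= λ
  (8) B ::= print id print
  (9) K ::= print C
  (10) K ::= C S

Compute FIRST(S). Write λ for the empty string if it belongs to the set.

{λ, else, false, num, print}

FIRST(C) = {λ, else, num, print}
FIRST(B) = {λ, print}
FIRST(S) = {λ, else, false, num, print}  (via C, K false)
FIRST(K) = {λ, else, false, num, print}  (via C S)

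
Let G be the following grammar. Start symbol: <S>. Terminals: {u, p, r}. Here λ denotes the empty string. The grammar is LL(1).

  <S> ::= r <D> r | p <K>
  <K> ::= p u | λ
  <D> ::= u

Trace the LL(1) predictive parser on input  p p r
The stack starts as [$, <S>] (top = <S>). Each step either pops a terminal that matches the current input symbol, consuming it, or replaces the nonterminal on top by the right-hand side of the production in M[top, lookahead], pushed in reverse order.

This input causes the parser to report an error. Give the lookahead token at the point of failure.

step 1: stack=$ <S>  input=p p r $  — expand <S> ::= p <K>
step 2: stack=$ <K> p  input=p p r $  — match p
step 3: stack=$ <K>  input=p r $  — expand <K> ::= p u
step 4: stack=$ u p  input=p r $  — match p
step 5: stack=$ u  input=r $  — error: top is terminal u but lookahead is r

r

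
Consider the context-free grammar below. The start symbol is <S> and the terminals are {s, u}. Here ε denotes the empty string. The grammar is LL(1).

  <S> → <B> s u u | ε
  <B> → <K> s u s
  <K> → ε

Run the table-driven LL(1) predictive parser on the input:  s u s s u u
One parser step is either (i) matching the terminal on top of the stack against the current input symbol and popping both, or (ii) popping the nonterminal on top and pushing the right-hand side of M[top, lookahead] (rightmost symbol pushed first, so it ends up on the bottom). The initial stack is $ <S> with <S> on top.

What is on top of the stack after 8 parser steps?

step 1: stack=$ <S>  input=s u s s u u $  — expand <S> → <B> s u u
step 2: stack=$ u u s <B>  input=s u s s u u $  — expand <B> → <K> s u s
step 3: stack=$ u u s s u s <K>  input=s u s s u u $  — expand <K> → ε
step 4: stack=$ u u s s u s  input=s u s s u u $  — match s
step 5: stack=$ u u s s u  input=u s s u u $  — match u
step 6: stack=$ u u s s  input=s s u u $  — match s
step 7: stack=$ u u s  input=s u u $  — match s
step 8: stack=$ u u  input=u u $  — match u
Stack after step 8: $ u (top = u).

u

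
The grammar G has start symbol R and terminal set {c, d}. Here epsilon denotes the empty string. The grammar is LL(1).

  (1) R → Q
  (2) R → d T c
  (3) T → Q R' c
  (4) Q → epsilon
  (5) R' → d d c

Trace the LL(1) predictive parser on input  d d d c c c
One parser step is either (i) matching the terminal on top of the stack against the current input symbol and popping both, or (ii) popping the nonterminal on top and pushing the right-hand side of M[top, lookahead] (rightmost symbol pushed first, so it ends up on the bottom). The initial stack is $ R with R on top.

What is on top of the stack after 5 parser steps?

d

     Stack       Input          Action
  1  $ R         d d d c c c $  expand R → d T c
  2  $ c T d     d d d c c c $  match d
  3  $ c T       d d c c c $    expand T → Q R' c
  4  $ c c R' Q  d d c c c $    expand Q → epsilon
  5  $ c c R'    d d c c c $    expand R' → d d c
Stack after step 5: $ c c c d d (top = d).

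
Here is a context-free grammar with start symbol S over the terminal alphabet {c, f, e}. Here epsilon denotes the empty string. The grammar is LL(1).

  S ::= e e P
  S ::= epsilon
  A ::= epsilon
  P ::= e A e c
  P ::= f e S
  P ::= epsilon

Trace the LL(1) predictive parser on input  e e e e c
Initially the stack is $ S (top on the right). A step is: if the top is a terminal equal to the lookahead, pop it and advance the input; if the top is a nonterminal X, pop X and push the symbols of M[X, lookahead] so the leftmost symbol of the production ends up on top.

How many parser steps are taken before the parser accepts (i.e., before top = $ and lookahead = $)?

step 1: stack=$ S  input=e e e e c $  — expand S ::= e e P
step 2: stack=$ P e e  input=e e e e c $  — match e
step 3: stack=$ P e  input=e e e c $  — match e
step 4: stack=$ P  input=e e c $  — expand P ::= e A e c
step 5: stack=$ c e A e  input=e e c $  — match e
step 6: stack=$ c e A  input=e c $  — expand A ::= epsilon
step 7: stack=$ c e  input=e c $  — match e
step 8: stack=$ c  input=c $  — match c
Accept reached after 8 steps.

8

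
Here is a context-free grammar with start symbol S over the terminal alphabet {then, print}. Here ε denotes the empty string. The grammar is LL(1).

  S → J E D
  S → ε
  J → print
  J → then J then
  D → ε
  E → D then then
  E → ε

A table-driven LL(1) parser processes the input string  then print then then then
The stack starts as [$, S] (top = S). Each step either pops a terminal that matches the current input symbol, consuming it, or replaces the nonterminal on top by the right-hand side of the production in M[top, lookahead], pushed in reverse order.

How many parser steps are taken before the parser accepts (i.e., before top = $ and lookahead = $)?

11

      Stack              Input                        Action
   1  $ S                then print then then then $  expand S → J E D
   2  $ D E J            then print then then then $  expand J → then J then
   3  $ D E then J then  then print then then then $  match then
   4  $ D E then J       print then then then $       expand J → print
   5  $ D E then print   print then then then $       match print
   6  $ D E then         then then then $             match then
   7  $ D E              then then $                  expand E → D then then
   8  $ D then then D    then then $                  expand D → ε
   9  $ D then then      then then $                  match then
  10  $ D then           then $                       match then
  11  $ D                $                            expand D → ε
Accept reached after 11 steps.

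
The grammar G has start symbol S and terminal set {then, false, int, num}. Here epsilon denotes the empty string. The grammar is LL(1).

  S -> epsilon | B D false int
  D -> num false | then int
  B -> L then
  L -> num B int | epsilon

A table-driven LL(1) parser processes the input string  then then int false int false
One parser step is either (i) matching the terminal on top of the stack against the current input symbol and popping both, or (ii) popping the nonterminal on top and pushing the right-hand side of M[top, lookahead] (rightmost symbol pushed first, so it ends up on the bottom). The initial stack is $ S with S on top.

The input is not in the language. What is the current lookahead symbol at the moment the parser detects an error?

      Stack                 Input                            Action
   1  $ S                   then then int false int false $  expand S -> B D false int
   2  $ int false D B       then then int false int false $  expand B -> L then
   3  $ int false D then L  then then int false int false $  expand L -> epsilon
   4  $ int false D then    then then int false int false $  match then
   5  $ int false D         then int false int false $       expand D -> then int
   6  $ int false int then  then int false int false $       match then
   7  $ int false int       int false int false $            match int
   8  $ int false           false int false $                match false
   9  $ int                 int false $                      match int
  10  $                     false $                          error: stack empty but input remains

false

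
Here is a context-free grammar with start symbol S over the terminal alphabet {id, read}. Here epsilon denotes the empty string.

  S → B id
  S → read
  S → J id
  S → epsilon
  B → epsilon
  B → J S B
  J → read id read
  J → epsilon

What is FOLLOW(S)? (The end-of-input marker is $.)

{$, id, read}

FIRST(J) = {epsilon, read}
FIRST(S) = {epsilon, id, read}  (via B id, J id)
FIRST(B) = {epsilon, id, read}  (via J S B)
FOLLOW(S) includes $ since S is the start symbol.
FOLLOW(B): in S→B id, B is followed by id with FIRST {id}; in B→J S B, the suffix after B is empty (adds nothing new). Thus FOLLOW(B) = {id}.
FOLLOW(S): in B→J S B, S is followed by B with FIRST {epsilon, id, read}; in B→J S B, the suffix after S is nullable, so FOLLOW(S) ⊇ FOLLOW(B) = {id}. Thus FOLLOW(S) = {$, id, read}.
FOLLOW(J): in S→J id, J is followed by id with FIRST {id}; in B→J S B, J is followed by S B with FIRST {epsilon, id, read}; in B→J S B, the suffix after J is nullable, so FOLLOW(J) ⊇ FOLLOW(B) = {id}. Thus FOLLOW(J) = {id, read}.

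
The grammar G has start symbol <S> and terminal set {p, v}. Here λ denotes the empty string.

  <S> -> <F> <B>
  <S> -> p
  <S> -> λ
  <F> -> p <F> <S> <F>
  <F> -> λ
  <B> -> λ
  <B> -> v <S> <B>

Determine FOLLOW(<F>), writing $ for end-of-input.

FIRST(<F>) = {λ, p}
FIRST(<B>) = {λ, v}
FIRST(<S>) = {λ, p, v}  (via <F> <B>)
FOLLOW(<S>) includes $ since <S> is the start symbol.
FOLLOW(<S>): in <F>->p <F> <S> <F>, <S> is followed by <F> with FIRST {λ, p}; in <F>->p <F> <S> <F>, the suffix after <S> is nullable, so FOLLOW(<S>) ⊇ FOLLOW(<F>) = {$, p, v}; in <B>->v <S> <B>, <S> is followed by <B> with FIRST {λ, v}; in <B>->v <S> <B>, the suffix after <S> is nullable, so FOLLOW(<S>) ⊇ FOLLOW(<B>) = {$, p, v}. Thus FOLLOW(<S>) = {$, p, v}.
FOLLOW(<F>): in <S>-><F> <B>, <F> is followed by <B> with FIRST {λ, v}; in <S>-><F> <B>, the suffix after <F> is nullable, so FOLLOW(<F>) ⊇ FOLLOW(<S>) = {$, p, v}; in <F>->p <F> <S> <F> (occurrence 1), <F> is followed by <S> <F> with FIRST {λ, p, v}; in <F>->p <F> <S> <F> (occurrence 1), the suffix after <F> is nullable (adds nothing new); in <F>->p <F> <S> <F> (occurrence 2), the suffix after <F> is empty (adds nothing new). Thus FOLLOW(<F>) = {$, p, v}.
FOLLOW(<B>): in <S>-><F> <B>, the suffix after <B> is empty, so FOLLOW(<B>) ⊇ FOLLOW(<S>) = {$, p, v}; in <B>->v <S> <B>, the suffix after <B> is empty (adds nothing new). Thus FOLLOW(<B>) = {$, p, v}.

{$, p, v}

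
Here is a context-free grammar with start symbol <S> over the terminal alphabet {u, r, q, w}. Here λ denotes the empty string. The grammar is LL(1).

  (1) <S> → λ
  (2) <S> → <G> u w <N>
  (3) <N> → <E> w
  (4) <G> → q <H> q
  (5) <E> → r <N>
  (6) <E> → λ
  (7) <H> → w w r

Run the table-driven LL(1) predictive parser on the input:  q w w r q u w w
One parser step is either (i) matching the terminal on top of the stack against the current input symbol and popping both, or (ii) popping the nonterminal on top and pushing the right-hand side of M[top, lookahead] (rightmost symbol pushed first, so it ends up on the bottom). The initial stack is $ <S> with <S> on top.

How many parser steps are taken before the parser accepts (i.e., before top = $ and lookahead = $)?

      Stack              Input              Action
   1  $ <S>              q w w r q u w w $  expand <S> → <G> u w <N>
   2  $ <N> w u <G>      q w w r q u w w $  expand <G> → q <H> q
   3  $ <N> w u q <H> q  q w w r q u w w $  match q
   4  $ <N> w u q <H>    w w r q u w w $    expand <H> → w w r
   5  $ <N> w u q r w w  w w r q u w w $    match w
   6  $ <N> w u q r w    w r q u w w $      match w
   7  $ <N> w u q r      r q u w w $        match r
   8  $ <N> w u q        q u w w $          match q
   9  $ <N> w u          u w w $            match u
  10  $ <N> w            w w $              match w
  11  $ <N>              w $                expand <N> → <E> w
  12  $ w <E>            w $                expand <E> → λ
  13  $ w                w $                match w
Accept reached after 13 steps.

13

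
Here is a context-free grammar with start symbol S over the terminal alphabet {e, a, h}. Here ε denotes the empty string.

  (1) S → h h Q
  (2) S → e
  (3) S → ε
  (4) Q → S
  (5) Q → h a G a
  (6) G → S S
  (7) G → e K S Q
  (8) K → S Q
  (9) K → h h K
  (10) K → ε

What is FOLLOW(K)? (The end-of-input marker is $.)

{a, e, h}

FIRST(S) = {ε, e, h}
FIRST(Q) = {ε, e, h}  (via S)
FIRST(G) = {ε, e, h}  (via S S)
FIRST(K) = {ε, e, h}  (via S Q)
FOLLOW(S) includes $ since S is the start symbol.
FOLLOW(G): in Q→h a G a, G is followed by a with FIRST {a}. Thus FOLLOW(G) = {a}.
FOLLOW(K): in G→e K S Q, K is followed by S Q with FIRST {ε, e, h}; in G→e K S Q, the suffix after K is nullable, so FOLLOW(K) ⊇ FOLLOW(G) = {a}; in K→h h K, the suffix after K is empty (adds nothing new). Thus FOLLOW(K) = {a, e, h}.
FOLLOW(S): in Q→S, the suffix after S is empty, so FOLLOW(S) ⊇ FOLLOW(Q) = {$, a, e, h}; in G→S S (occurrence 1), S is followed by S with FIRST {ε, e, h}; in G→S S (occurrence 1), the suffix after S is nullable, so FOLLOW(S) ⊇ FOLLOW(G) = {a}; in G→S S (occurrence 2), the suffix after S is empty, so FOLLOW(S) ⊇ FOLLOW(G) = {a}; in G→e K S Q, S is followed by Q with FIRST {ε, e, h}; in G→e K S Q, the suffix after S is nullable, so FOLLOW(S) ⊇ FOLLOW(G) = {a}; in K→S Q, S is followed by Q with FIRST {ε, e, h}; in K→S Q, the suffix after S is nullable, so FOLLOW(S) ⊇ FOLLOW(K) = {a, e, h}. Thus FOLLOW(S) = {$, a, e, h}.
FOLLOW(Q): in S→h h Q, the suffix after Q is empty, so FOLLOW(Q) ⊇ FOLLOW(S) = {$, a, e, h}; in G→e K S Q, the suffix after Q is empty, so FOLLOW(Q) ⊇ FOLLOW(G) = {a}; in K→S Q, the suffix after Q is empty, so FOLLOW(Q) ⊇ FOLLOW(K) = {a, e, h}. Thus FOLLOW(Q) = {$, a, e, h}.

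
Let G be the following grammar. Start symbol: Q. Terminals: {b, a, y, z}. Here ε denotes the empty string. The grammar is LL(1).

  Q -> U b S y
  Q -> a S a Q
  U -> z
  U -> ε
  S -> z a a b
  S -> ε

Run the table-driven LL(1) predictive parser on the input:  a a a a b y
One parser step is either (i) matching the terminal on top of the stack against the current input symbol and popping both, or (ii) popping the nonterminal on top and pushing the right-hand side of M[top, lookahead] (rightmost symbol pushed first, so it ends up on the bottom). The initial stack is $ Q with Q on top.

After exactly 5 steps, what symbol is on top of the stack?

     Stack      Input          Action
  1  $ Q        a a a a b y $  expand Q -> a S a Q
  2  $ Q a S a  a a a a b y $  match a
  3  $ Q a S    a a a b y $    expand S -> ε
  4  $ Q a      a a a b y $    match a
  5  $ Q        a a b y $      expand Q -> a S a Q
Stack after step 5: $ Q a S a (top = a).

a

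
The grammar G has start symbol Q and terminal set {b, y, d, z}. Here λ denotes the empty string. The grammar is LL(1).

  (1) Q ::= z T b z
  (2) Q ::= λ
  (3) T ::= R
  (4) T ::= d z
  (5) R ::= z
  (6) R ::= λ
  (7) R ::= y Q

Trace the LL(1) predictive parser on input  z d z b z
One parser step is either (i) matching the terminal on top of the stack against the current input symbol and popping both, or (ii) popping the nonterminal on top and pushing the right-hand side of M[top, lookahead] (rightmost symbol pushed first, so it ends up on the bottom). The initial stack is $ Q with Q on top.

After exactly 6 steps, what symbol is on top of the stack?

     Stack      Input        Action
  1  $ Q        z d z b z $  expand Q ::= z T b z
  2  $ z b T z  z d z b z $  match z
  3  $ z b T    d z b z $    expand T ::= d z
  4  $ z b z d  d z b z $    match d
  5  $ z b z    z b z $      match z
  6  $ z b      b z $        match b
Stack after step 6: $ z (top = z).

z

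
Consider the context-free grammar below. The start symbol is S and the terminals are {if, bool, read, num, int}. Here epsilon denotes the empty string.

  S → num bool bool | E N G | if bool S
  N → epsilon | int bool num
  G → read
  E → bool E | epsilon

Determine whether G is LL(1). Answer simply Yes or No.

Yes

FIRST(S) = {bool, if, int, num, read}
FIRST(N) = {epsilon, int}
FIRST(G) = {read}
FIRST(E) = {epsilon, bool}
FOLLOW(S) = {$}
FOLLOW(N) = {read}
FOLLOW(G) = {$}
FOLLOW(E) = {int, read}
Each cell of M receives at most one production.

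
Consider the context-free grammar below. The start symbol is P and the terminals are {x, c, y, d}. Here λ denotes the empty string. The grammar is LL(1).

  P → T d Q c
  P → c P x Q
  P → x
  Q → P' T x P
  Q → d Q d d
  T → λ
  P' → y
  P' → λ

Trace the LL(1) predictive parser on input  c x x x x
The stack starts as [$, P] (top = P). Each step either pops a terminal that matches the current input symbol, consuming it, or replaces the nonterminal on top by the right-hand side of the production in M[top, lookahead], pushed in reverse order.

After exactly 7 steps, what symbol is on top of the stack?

T

step 1: stack=$ P  input=c x x x x $  — expand P → c P x Q
step 2: stack=$ Q x P c  input=c x x x x $  — match c
step 3: stack=$ Q x P  input=x x x x $  — expand P → x
step 4: stack=$ Q x x  input=x x x x $  — match x
step 5: stack=$ Q x  input=x x x $  — match x
step 6: stack=$ Q  input=x x $  — expand Q → P' T x P
step 7: stack=$ P x T P'  input=x x $  — expand P' → λ
Stack after step 7: $ P x T (top = T).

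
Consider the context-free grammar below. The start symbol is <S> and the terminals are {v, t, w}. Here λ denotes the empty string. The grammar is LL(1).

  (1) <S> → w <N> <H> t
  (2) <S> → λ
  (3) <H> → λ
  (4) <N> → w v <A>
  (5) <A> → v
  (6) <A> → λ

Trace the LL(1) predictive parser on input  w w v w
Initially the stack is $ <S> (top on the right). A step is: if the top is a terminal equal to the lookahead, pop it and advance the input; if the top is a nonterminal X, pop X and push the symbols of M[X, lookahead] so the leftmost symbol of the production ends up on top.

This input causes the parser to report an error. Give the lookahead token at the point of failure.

     Stack            Input      Action
  1  $ <S>            w w v w $  expand <S> → w <N> <H> t
  2  $ t <H> <N> w    w w v w $  match w
  3  $ t <H> <N>      w v w $    expand <N> → w v <A>
  4  $ t <H> <A> v w  w v w $    match w
  5  $ t <H> <A> v    v w $      match v
  6  $ t <H> <A>      w $        error: M[<A>, w] is empty

w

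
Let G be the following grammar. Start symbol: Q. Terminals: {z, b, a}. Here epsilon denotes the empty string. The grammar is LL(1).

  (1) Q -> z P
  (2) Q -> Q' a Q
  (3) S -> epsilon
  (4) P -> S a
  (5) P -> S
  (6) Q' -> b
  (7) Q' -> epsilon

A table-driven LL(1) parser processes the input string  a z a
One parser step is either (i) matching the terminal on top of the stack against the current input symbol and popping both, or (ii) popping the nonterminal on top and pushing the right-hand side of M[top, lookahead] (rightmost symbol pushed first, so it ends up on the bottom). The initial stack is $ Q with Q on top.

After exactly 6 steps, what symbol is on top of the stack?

S

     Stack     Input    Action
  1  $ Q       a z a $  expand Q -> Q' a Q
  2  $ Q a Q'  a z a $  expand Q' -> epsilon
  3  $ Q a     a z a $  match a
  4  $ Q       z a $    expand Q -> z P
  5  $ P z     z a $    match z
  6  $ P       a $      expand P -> S a
Stack after step 6: $ a S (top = S).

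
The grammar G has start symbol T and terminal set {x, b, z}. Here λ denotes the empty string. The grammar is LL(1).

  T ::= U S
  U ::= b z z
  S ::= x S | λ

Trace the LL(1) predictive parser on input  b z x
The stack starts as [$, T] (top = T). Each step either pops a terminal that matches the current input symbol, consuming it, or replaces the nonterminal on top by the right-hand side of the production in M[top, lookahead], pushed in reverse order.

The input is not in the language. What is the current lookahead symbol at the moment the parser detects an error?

x

     Stack      Input    Action
  1  $ T        b z x $  expand T ::= U S
  2  $ S U      b z x $  expand U ::= b z z
  3  $ S z z b  b z x $  match b
  4  $ S z z    z x $    match z
  5  $ S z      x $      error: top is terminal z but lookahead is x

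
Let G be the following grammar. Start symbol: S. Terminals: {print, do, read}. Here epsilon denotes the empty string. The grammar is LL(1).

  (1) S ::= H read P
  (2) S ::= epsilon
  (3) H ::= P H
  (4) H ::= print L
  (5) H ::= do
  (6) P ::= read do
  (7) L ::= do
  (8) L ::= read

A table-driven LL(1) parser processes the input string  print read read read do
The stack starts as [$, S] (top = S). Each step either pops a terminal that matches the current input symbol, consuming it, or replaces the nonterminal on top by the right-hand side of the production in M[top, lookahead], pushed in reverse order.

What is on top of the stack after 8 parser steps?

do

     Stack             Input                      Action
  1  $ S               print read read read do $  expand S ::= H read P
  2  $ P read H        print read read read do $  expand H ::= print L
  3  $ P read L print  print read read read do $  match print
  4  $ P read L        read read read do $        expand L ::= read
  5  $ P read read     read read read do $        match read
  6  $ P read          read read do $             match read
  7  $ P               read do $                  expand P ::= read do
  8  $ do read         read do $                  match read
Stack after step 8: $ do (top = do).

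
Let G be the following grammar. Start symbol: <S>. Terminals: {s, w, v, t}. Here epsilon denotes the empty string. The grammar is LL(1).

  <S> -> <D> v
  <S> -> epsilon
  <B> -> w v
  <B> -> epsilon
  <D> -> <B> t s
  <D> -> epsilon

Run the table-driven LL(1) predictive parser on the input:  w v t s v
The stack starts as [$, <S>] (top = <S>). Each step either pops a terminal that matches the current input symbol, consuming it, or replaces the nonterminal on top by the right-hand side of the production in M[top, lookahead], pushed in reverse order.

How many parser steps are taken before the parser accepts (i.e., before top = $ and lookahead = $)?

     Stack        Input        Action
  1  $ <S>        w v t s v $  expand <S> -> <D> v
  2  $ v <D>      w v t s v $  expand <D> -> <B> t s
  3  $ v s t <B>  w v t s v $  expand <B> -> w v
  4  $ v s t v w  w v t s v $  match w
  5  $ v s t v    v t s v $    match v
  6  $ v s t      t s v $      match t
  7  $ v s        s v $        match s
  8  $ v          v $          match v
Accept reached after 8 steps.

8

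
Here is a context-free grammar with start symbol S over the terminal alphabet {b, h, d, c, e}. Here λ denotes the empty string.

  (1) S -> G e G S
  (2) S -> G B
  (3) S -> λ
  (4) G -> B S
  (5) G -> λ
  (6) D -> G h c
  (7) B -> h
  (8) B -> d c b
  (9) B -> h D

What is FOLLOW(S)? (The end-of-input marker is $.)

{$, d, e, h}

FIRST(B): from B->h we get {h}; from B->d c b we get {d}; from B->h D we get {h}. So FIRST(B) = {d, h}.
FIRST(G): from G->B S we get {d, h}; from G->λ we get {λ}. So FIRST(G) = {λ, d, h}.
FIRST(S): from S->G e G S we get {d, e, h}; from S->G B we get {d, h}; from S->λ we get {λ}. So FIRST(S) = {λ, d, e, h}.
FIRST(D): from D->G h c we get {d, h}. So FIRST(D) = {d, h}.
FOLLOW(S) includes $ since S is the start symbol.
FOLLOW(S): in S->G e G S, the suffix after S is empty (adds nothing new); in G->B S, the suffix after S is empty, so FOLLOW(S) ⊇ FOLLOW(G) = {$, d, e, h}. Thus FOLLOW(S) = {$, d, e, h}.
FOLLOW(G): in S->G e G S (occurrence 1), G is followed by e G S with FIRST {e}; in S->G e G S (occurrence 2), G is followed by S with FIRST {λ, d, e, h}; in S->G e G S (occurrence 2), the suffix after G is nullable, so FOLLOW(G) ⊇ FOLLOW(S) = {$, d, e, h}; in S->G B, G is followed by B with FIRST {d, h}; in D->G h c, G is followed by h c with FIRST {h}. Thus FOLLOW(G) = {$, d, e, h}.
FOLLOW(B): in S->G B, the suffix after B is empty, so FOLLOW(B) ⊇ FOLLOW(S) = {$, d, e, h}; in G->B S, B is followed by S with FIRST {λ, d, e, h}; in G->B S, the suffix after B is nullable, so FOLLOW(B) ⊇ FOLLOW(G) = {$, d, e, h}. Thus FOLLOW(B) = {$, d, e, h}.
FOLLOW(D): in B->h D, the suffix after D is empty, so FOLLOW(D) ⊇ FOLLOW(B) = {$, d, e, h}. Thus FOLLOW(D) = {$, d, e, h}.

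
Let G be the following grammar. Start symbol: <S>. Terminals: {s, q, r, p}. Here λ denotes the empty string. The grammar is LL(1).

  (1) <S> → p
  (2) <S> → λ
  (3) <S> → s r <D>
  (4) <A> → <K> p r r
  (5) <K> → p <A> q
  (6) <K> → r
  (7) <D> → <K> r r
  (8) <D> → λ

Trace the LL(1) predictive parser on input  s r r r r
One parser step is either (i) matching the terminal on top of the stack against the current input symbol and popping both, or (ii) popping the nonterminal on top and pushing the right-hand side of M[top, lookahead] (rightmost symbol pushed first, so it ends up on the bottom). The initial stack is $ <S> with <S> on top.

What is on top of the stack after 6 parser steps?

     Stack      Input        Action
  1  $ <S>      s r r r r $  expand <S> → s r <D>
  2  $ <D> r s  s r r r r $  match s
  3  $ <D> r    r r r r $    match r
  4  $ <D>      r r r $      expand <D> → <K> r r
  5  $ r r <K>  r r r $      expand <K> → r
  6  $ r r r    r r r $      match r
Stack after step 6: $ r r (top = r).

r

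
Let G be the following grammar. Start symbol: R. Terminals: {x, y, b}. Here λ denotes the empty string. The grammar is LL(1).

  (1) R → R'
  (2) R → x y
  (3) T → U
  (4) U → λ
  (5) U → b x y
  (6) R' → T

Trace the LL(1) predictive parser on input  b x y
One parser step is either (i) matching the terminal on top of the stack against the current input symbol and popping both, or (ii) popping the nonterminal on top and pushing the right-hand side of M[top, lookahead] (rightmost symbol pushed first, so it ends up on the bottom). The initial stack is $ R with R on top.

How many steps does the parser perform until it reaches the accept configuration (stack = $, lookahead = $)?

     Stack    Input    Action
  1  $ R      b x y $  expand R → R'
  2  $ R'     b x y $  expand R' → T
  3  $ T      b x y $  expand T → U
  4  $ U      b x y $  expand U → b x y
  5  $ y x b  b x y $  match b
  6  $ y x    x y $    match x
  7  $ y      y $      match y
Accept reached after 7 steps.

7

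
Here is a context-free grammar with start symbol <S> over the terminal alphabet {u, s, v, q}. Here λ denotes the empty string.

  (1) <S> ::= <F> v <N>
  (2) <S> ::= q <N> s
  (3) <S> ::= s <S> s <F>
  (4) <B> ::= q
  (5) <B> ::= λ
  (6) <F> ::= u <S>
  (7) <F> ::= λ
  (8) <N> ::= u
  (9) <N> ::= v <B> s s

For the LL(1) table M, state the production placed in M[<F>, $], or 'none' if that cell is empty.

FIRST(<B>) = {λ, q}
FIRST(<F>) = {λ, u}
FIRST(<N>) = {u, v}
FIRST(<S>) = {q, s, u, v}  (via <F> v <N>)
FOLLOW(<S>) includes $ since <S> is the start symbol.
FOLLOW(<S>): in <S>::=s <S> s <F>, <S> is followed by s <F> with FIRST {s}; in <F>::=u <S>, the suffix after <S> is empty, so FOLLOW(<S>) ⊇ FOLLOW(<F>) = {$, s, v}. Thus FOLLOW(<S>) = {$, s, v}.
FOLLOW(<F>): in <S>::=<F> v <N>, <F> is followed by v <N> with FIRST {v}; in <S>::=s <S> s <F>, the suffix after <F> is empty, so FOLLOW(<F>) ⊇ FOLLOW(<S>) = {$, s, v}. Thus FOLLOW(<F>) = {$, s, v}.
For <F> ::= u <S>: FIRST(u <S>) = {u}, so it goes in M[<F>, t] for t ∈ {u}.
For <F> ::= λ: FIRST(λ) = {λ}, so it goes in M[<F>, t] for t ∈ {}; since λ ∈ FIRST, also for every t ∈ FOLLOW(<F>) = {$, s, v}.

<F> ::= λ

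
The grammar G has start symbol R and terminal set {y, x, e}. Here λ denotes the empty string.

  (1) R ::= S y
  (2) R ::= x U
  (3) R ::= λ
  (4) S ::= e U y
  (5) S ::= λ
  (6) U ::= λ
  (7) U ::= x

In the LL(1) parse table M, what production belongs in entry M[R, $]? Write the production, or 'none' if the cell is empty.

R ::= λ

FIRST(S) = {λ, e}
FIRST(U) = {λ, x}
FIRST(R) = {λ, e, x, y}  (via S y)
FOLLOW(R) includes $ since R is the start symbol.
FOLLOW(R): R appears on no right-hand side. Thus FOLLOW(R) = {$}.
For R ::= S y: FIRST(S y) = {e, y}, so it goes in M[R, t] for t ∈ {e, y}.
For R ::= x U: FIRST(x U) = {x}, so it goes in M[R, t] for t ∈ {x}.
For R ::= λ: FIRST(λ) = {λ}, so it goes in M[R, t] for t ∈ {}; since λ ∈ FIRST, also for every t ∈ FOLLOW(R) = {$}.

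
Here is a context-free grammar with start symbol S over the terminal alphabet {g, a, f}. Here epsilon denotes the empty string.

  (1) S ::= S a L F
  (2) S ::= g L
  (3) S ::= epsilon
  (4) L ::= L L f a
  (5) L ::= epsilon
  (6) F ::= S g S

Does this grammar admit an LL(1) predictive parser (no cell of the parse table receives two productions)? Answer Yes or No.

FIRST(S) = {epsilon, a, g}
FIRST(L) = {epsilon, f}
FIRST(F) = {a, g}
FOLLOW(S) = {$, a, g}
FOLLOW(L) = {$, a, f, g}
FOLLOW(F) = {$, a, g}
Cell M[L, f] receives both L ::= L L f a and L ::= epsilon — the grammar is not LL(1).

No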